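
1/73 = 0.01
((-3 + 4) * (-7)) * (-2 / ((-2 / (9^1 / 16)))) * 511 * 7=-225351 / 16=-14084.44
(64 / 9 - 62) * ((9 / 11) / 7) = -494 / 77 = -6.42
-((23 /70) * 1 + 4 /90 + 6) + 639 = 79711 /126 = 632.63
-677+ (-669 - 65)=-1411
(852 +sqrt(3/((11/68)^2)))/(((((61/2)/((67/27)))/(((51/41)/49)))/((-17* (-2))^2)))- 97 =179069024* sqrt(3)/12132351 +712214753/367647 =1962.79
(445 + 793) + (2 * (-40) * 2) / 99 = 1236.38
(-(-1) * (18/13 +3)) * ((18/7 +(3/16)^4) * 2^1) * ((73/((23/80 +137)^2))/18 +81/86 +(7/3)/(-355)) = 15451072189779897973/732097358263025664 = 21.11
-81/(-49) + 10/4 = 407/98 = 4.15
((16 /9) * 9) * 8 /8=16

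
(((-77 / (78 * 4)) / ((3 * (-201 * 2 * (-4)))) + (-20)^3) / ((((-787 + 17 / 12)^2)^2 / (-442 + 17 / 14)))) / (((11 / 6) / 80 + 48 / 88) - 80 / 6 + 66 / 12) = -1768538614829760 / 1387712322363618103853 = -0.00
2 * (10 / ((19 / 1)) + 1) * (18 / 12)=87 / 19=4.58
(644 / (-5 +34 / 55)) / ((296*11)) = -805 / 17834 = -0.05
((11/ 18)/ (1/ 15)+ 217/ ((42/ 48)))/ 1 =257.17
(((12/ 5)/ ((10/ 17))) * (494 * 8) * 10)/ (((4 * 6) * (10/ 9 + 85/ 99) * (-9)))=-28424/ 75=-378.99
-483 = -483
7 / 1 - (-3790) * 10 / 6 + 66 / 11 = 18989 / 3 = 6329.67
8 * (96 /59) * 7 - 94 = -170 /59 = -2.88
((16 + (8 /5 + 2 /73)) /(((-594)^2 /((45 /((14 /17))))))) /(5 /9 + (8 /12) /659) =36040051 /7347748716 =0.00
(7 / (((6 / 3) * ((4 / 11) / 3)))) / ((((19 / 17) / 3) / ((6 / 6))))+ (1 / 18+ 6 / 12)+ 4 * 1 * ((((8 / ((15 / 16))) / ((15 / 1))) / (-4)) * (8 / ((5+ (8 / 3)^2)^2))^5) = 632020996392099686698445317 / 8096383767105040940314200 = 78.06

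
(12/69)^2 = 16/529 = 0.03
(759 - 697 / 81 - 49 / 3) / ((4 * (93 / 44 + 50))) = 654049 / 185733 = 3.52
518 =518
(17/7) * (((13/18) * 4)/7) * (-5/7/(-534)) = 1105/824229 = 0.00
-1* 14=-14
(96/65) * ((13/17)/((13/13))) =96/85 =1.13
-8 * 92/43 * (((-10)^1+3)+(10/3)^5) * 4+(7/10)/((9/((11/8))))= -27695.58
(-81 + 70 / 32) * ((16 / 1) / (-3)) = 1261 / 3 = 420.33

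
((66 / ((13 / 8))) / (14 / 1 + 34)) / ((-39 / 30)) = -110 / 169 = -0.65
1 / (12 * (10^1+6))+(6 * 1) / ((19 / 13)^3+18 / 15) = 12702197 / 9115584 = 1.39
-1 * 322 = -322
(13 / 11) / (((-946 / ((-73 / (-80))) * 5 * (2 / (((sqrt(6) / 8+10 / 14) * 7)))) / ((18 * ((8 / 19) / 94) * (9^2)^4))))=-367662044061 / 185851160 - 2573634308427 * sqrt(6) / 7434046400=-2826.26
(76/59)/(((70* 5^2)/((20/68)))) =38/175525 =0.00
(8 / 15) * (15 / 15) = 8 / 15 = 0.53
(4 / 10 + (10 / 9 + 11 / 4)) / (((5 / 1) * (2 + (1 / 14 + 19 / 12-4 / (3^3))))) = 16107 / 66275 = 0.24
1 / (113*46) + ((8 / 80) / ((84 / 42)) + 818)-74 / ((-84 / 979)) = 1834402999 / 1091580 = 1680.50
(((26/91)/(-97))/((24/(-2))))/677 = 1/2758098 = 0.00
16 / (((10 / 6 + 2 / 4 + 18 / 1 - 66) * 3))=-32 / 275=-0.12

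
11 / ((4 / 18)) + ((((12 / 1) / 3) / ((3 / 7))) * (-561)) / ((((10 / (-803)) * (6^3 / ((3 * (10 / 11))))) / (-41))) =-1958473 / 9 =-217608.11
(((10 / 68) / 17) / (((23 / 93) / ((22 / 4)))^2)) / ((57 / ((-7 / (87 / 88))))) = -44768185 / 84237431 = -0.53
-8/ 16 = -1/ 2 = -0.50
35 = 35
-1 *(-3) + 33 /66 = 7 /2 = 3.50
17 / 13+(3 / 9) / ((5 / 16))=463 / 195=2.37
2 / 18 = 1 / 9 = 0.11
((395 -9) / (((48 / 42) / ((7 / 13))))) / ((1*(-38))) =-9457 / 1976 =-4.79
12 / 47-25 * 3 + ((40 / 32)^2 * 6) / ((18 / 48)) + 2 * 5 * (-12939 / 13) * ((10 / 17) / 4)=-15720023 / 10387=-1513.43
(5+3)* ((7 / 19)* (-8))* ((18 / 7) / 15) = -384 / 95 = -4.04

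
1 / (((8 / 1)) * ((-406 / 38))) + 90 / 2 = 73061 / 1624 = 44.99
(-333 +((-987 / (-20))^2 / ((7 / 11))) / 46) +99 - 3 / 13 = -36127119 / 239200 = -151.03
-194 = -194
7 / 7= 1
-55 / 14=-3.93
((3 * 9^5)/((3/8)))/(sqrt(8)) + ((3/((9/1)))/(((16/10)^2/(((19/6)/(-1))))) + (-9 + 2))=-8539/1152 + 118098 * sqrt(2)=167008.38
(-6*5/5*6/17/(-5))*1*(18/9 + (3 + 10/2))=72/17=4.24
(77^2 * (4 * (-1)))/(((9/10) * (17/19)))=-4506040/153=-29451.24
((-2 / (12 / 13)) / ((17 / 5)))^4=17850625 / 108243216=0.16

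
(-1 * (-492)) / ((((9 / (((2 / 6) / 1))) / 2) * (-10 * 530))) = -0.01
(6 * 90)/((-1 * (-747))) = 60/83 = 0.72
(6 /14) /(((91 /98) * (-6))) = -1 /13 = -0.08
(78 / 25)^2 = 6084 / 625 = 9.73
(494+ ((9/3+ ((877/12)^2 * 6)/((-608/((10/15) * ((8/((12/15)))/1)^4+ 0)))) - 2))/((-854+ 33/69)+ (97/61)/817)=411.12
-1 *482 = -482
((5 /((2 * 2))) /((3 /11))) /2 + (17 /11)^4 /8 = 527909 /175692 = 3.00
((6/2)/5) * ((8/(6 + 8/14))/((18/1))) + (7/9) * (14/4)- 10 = -14981/2070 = -7.24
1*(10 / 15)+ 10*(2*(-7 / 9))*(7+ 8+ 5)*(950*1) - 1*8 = -2660066 / 9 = -295562.89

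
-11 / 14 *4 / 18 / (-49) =11 / 3087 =0.00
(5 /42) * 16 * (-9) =-120 /7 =-17.14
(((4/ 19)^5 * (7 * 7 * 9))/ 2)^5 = 586871138734455061827551232/ 93076495688256089536609610280499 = 0.00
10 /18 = 5 /9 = 0.56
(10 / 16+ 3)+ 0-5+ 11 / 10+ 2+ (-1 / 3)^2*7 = 901 / 360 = 2.50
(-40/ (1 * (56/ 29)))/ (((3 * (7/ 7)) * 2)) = -145/ 42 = -3.45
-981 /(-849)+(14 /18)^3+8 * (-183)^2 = 55272456436 /206307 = 267913.63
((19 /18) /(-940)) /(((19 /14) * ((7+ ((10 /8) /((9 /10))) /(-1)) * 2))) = -7 /94940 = -0.00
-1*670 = -670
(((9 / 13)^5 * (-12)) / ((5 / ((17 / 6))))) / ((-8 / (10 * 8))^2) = -40153320 / 371293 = -108.14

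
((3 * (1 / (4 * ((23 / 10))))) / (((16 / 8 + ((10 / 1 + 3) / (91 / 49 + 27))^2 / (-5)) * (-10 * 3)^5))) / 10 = -0.00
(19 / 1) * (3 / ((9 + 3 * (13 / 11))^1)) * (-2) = -209 / 23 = -9.09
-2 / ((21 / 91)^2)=-338 / 9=-37.56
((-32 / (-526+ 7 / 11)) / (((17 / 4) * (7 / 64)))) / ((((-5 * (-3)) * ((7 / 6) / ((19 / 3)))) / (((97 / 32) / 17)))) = 10379776 / 1227546285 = 0.01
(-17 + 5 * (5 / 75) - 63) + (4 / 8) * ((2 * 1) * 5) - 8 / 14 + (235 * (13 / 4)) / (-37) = -297995 / 3108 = -95.88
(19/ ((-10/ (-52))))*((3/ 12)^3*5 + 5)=16055/ 32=501.72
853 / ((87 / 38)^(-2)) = 6456357 / 1444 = 4471.16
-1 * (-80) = 80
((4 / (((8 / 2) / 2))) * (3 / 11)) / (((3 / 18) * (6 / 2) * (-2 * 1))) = -0.55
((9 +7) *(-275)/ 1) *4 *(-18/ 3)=105600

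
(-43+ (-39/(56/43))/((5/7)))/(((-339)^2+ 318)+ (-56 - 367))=-3397/4592640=-0.00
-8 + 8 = 0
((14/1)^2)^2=38416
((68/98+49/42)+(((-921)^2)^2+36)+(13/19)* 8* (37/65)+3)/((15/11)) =221055915739016479/418950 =527642715691.65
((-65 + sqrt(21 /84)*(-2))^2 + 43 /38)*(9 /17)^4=1086311331 /3173798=342.27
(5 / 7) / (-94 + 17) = -5 / 539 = -0.01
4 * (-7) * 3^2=-252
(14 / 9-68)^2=357604 / 81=4414.86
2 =2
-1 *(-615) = 615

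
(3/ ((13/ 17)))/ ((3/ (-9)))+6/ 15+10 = -89/ 65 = -1.37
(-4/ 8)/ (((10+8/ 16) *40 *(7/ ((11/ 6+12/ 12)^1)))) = -17/ 35280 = -0.00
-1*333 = -333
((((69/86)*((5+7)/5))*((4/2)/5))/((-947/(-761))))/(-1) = -630108/1018025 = -0.62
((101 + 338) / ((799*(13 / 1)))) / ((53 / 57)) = 0.05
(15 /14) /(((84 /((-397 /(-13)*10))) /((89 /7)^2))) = 78615925 /124852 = 629.67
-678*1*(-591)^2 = -236812518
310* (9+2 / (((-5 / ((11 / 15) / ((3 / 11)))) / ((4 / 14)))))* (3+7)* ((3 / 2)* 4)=3395368 / 21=161684.19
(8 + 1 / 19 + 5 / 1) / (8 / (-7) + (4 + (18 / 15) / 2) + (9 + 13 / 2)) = 17360 / 25213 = 0.69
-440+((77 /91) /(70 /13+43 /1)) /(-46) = -12730971 /28934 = -440.00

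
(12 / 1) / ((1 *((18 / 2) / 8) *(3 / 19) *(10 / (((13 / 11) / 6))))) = 1976 / 1485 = 1.33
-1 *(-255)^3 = 16581375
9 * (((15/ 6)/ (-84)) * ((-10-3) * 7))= 195/ 8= 24.38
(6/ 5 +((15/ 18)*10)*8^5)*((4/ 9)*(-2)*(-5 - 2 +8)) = -32768144/ 135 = -242726.99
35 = 35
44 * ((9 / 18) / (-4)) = -11 / 2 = -5.50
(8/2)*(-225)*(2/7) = -1800/7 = -257.14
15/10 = 3/2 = 1.50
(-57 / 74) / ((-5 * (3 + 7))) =0.02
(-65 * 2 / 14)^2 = 86.22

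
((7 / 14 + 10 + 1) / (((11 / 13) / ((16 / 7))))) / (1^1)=31.06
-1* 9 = -9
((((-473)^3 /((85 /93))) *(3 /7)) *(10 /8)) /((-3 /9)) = 88574534829 /476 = 186080955.52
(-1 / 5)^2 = 1 / 25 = 0.04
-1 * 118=-118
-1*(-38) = 38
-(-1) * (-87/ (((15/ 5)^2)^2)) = -29/ 27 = -1.07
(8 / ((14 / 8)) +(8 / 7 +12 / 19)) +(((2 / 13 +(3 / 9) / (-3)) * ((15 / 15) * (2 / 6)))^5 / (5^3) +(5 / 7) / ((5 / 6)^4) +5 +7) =1756120883906987249 / 88572160082235375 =19.83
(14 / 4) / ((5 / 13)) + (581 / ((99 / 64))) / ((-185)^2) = 61740973 / 6776550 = 9.11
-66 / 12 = -11 / 2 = -5.50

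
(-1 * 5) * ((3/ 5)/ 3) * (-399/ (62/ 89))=35511/ 62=572.76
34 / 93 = 0.37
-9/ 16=-0.56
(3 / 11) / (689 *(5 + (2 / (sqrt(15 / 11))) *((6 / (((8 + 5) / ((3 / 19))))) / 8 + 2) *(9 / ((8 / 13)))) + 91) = -75411456 / 93036852614563 + 57568176 *sqrt(165) / 93036852614563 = 0.00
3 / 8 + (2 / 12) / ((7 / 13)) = 115 / 168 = 0.68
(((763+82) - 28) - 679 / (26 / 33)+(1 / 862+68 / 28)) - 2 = -1740548 / 39221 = -44.38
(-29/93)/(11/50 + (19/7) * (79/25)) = -10150/286347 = -0.04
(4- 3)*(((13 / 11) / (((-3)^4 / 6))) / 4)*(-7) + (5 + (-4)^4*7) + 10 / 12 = 533911 / 297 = 1797.68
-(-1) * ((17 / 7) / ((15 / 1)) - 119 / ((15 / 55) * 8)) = -45679 / 840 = -54.38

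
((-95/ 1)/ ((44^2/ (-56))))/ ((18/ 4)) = 665/ 1089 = 0.61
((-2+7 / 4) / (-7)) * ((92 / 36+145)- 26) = 547 / 126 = 4.34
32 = 32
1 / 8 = 0.12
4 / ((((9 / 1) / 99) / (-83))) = -3652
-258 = -258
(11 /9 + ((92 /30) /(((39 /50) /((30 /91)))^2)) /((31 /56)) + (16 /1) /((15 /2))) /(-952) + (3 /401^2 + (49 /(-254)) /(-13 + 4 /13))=0.01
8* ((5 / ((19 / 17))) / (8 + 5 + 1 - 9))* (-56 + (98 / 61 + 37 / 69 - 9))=-35980976 / 79971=-449.93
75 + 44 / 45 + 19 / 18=2311 / 30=77.03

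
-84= -84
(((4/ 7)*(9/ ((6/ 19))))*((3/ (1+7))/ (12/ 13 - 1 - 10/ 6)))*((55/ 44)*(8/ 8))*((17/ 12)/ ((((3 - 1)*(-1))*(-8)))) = -11115/ 28672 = -0.39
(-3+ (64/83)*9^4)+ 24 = 421647/83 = 5080.08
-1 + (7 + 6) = 12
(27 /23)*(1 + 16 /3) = 171 /23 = 7.43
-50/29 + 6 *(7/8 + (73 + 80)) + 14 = 108521/116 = 935.53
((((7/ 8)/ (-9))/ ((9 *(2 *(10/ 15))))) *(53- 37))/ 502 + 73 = 1978877/ 27108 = 73.00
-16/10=-8/5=-1.60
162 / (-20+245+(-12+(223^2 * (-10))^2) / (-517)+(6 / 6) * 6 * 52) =-83754 / 247297066459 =-0.00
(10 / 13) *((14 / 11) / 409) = 0.00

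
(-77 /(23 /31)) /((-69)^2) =-2387 /109503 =-0.02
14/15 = 0.93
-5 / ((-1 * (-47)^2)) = 5 / 2209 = 0.00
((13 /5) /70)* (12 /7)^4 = 134784 /420175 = 0.32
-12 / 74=-6 / 37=-0.16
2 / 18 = 1 / 9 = 0.11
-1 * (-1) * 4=4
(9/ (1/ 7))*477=30051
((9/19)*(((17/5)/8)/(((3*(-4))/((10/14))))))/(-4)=51/17024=0.00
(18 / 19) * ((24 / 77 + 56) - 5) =71118 / 1463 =48.61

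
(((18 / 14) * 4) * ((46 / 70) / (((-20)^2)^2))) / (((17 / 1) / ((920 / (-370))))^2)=109503 / 242330112500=0.00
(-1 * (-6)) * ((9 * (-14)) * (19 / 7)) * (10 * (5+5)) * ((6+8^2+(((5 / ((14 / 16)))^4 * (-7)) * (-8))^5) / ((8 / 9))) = -831724779182783201280076718220219923908500 / 4747561509943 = -175189890102712755588064300000.00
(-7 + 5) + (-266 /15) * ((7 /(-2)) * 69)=21403 /5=4280.60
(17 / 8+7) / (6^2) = 73 / 288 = 0.25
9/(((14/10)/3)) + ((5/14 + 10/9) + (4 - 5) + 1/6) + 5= 1570/63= 24.92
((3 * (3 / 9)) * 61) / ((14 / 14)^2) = 61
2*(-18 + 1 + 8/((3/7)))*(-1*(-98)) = 980/3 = 326.67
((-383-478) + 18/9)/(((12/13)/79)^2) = -6291751.47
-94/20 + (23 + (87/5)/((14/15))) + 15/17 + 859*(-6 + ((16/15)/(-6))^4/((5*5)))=-62413636190284/12199359375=-5116.14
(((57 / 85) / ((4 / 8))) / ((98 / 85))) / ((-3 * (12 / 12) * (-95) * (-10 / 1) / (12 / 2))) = -3 / 1225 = -0.00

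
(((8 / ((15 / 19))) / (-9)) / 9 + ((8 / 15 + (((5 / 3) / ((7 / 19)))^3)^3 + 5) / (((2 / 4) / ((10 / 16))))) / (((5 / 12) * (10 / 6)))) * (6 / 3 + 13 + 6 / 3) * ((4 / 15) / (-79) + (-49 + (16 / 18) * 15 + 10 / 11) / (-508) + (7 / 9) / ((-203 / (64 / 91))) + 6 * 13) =54808938105482143380305981942758 / 28916555106572635627125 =1895417275.80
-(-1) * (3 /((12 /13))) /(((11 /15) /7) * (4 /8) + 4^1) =1365 /1702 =0.80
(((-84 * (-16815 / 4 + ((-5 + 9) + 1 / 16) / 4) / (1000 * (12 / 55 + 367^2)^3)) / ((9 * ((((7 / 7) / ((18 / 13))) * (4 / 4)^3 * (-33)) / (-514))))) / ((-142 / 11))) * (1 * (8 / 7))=-92007471325 / 3001775803447809293011912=-0.00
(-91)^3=-753571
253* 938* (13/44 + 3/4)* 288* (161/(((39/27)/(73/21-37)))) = -3470905202688/13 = -266992707899.08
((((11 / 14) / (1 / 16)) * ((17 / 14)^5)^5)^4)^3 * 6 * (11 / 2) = 141222070737054305173814662548368844817215225016727645963815399727443212973423357144803452495526716973027652911952667329490972124779275906614774199338603925515809844933054130391034888265740216706912426501078771118573579230483677978521369137311814777082441899163887788545280809491169301027433890482519207724110746759706355099193330686673930416141334834215085677293671649314063845863793 / 13883767738174895775142527634775790473118312848099419590904640808168198545505602388417862602149579993139851536088517700249750858939388642120115938104954595114958953150687156526829137320632225913299126316285898790278226845697517128258744658757438914187010401355289207519455565924801695576794434780518309036732676372496050333819251895798717218816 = 10171739645913926112374050000000000000000.00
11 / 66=1 / 6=0.17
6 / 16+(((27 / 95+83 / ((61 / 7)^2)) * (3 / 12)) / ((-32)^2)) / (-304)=10316367653 / 27510394880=0.37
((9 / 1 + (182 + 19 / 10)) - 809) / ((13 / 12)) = -36966 / 65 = -568.71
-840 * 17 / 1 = -14280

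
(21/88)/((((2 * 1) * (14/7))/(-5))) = -105/352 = -0.30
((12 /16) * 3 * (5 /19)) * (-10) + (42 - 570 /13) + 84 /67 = -215583 /33098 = -6.51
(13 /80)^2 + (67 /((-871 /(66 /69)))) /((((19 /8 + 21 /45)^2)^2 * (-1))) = 64767239175481 /2352209464633600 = 0.03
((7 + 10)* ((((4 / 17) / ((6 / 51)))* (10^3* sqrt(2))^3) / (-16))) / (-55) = 850000000* sqrt(2) / 11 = 109280138.91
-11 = -11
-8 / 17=-0.47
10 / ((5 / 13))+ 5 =31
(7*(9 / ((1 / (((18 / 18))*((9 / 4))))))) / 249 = 189 / 332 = 0.57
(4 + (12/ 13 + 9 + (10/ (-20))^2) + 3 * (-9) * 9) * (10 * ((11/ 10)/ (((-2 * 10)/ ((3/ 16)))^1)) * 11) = 4319337/ 16640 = 259.58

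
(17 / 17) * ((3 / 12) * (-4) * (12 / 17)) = -12 / 17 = -0.71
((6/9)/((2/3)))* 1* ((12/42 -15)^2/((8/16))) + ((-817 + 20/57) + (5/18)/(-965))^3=-7674550336061773819016881/14091146341282584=-544636337.61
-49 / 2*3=-147 / 2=-73.50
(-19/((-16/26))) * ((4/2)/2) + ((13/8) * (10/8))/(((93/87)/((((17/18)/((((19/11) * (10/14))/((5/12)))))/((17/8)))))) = 15857309/508896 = 31.16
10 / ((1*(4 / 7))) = 35 / 2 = 17.50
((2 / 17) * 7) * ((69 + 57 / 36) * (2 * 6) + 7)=703.29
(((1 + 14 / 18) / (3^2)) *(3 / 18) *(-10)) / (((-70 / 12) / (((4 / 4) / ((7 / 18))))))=64 / 441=0.15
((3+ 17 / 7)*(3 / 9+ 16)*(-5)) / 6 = -665 / 9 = -73.89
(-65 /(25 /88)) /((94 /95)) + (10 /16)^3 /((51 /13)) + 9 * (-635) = -7297522601 /1227264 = -5946.17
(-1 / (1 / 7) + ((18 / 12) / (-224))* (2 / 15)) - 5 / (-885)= -7.00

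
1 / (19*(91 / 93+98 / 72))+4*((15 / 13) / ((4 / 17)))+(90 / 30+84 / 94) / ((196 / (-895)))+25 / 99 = 177361055687 / 84022366428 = 2.11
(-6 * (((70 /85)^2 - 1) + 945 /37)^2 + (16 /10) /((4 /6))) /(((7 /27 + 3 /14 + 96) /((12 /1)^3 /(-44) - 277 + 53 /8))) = 2807025431629534353 /229330522315565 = 12240.09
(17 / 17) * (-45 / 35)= -9 / 7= -1.29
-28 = -28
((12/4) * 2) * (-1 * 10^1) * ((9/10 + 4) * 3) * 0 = 0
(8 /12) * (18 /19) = 12 /19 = 0.63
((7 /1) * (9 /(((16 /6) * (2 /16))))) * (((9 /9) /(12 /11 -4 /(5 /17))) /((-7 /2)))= 1485 /344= 4.32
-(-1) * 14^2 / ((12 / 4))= 196 / 3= 65.33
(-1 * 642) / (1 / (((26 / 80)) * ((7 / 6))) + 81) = -19474 / 2537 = -7.68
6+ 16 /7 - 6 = 16 /7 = 2.29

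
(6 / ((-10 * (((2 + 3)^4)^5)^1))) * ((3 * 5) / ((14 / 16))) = -72 / 667572021484375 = -0.00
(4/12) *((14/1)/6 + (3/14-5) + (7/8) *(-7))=-1441/504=-2.86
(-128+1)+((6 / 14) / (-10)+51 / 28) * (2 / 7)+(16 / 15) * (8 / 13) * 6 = -122.55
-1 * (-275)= 275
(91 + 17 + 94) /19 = 202 /19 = 10.63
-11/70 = -0.16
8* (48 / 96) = 4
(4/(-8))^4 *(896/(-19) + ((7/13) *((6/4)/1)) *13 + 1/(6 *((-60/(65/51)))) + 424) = 27023837/1116288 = 24.21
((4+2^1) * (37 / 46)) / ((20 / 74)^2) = 151959 / 2300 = 66.07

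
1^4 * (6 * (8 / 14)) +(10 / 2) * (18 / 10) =87 / 7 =12.43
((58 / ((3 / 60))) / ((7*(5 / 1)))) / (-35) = -0.95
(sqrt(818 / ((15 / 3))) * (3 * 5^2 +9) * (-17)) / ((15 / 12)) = -5712 * sqrt(4090) / 25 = -14612.01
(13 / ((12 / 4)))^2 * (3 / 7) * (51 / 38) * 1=2873 / 266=10.80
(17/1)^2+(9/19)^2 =289.22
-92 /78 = -46 /39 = -1.18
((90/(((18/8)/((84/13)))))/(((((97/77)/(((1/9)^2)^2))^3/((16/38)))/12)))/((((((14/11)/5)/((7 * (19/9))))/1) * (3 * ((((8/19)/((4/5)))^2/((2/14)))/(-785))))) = -182159442720640/10052866681600224807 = -0.00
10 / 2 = 5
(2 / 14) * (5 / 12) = 5 / 84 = 0.06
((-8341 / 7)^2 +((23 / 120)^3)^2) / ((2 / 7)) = 207741717916757758561 / 41803776000000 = 4969448.64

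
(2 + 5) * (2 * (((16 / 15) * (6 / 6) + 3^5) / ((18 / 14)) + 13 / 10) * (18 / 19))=144494 / 57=2534.98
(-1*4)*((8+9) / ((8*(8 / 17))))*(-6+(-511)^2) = -75462235 / 16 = -4716389.69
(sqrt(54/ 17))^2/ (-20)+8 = 1333/ 170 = 7.84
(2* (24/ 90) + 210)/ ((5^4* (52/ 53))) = 83687/ 243750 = 0.34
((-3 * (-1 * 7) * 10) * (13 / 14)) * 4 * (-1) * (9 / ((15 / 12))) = -5616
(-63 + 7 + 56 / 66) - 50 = -3470 / 33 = -105.15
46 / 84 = 23 / 42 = 0.55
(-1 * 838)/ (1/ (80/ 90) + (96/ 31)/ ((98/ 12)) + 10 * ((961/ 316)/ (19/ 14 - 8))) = 2413460112/ 8852797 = 272.62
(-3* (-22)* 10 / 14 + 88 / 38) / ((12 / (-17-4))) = -3289 / 38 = -86.55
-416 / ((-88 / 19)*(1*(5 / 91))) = 1634.69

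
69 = 69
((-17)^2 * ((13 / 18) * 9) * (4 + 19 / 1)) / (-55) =-86411 / 110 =-785.55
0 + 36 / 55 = 36 / 55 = 0.65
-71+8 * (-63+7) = -519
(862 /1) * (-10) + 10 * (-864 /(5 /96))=-174508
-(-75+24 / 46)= 1713 / 23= 74.48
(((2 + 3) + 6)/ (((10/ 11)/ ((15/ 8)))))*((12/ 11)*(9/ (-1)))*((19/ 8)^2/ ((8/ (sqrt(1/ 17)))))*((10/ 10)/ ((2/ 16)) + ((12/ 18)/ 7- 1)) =-15975333*sqrt(17)/ 243712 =-270.27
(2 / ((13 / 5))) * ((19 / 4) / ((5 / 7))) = 133 / 26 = 5.12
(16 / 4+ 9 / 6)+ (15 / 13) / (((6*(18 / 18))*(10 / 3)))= 289 / 52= 5.56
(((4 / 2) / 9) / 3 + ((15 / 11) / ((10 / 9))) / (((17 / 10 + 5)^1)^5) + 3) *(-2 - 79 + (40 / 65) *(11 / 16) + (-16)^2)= 5622347768143651 / 10425666076254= 539.28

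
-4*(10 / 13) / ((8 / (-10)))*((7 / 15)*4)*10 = 2800 / 39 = 71.79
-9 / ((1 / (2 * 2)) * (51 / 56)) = -39.53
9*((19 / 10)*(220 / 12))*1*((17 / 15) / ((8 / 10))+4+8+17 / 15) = 182457 / 40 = 4561.42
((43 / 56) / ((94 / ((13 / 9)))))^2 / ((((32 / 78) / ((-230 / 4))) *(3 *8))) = -467159095 / 574588256256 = -0.00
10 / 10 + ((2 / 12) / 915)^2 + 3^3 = 843922801 / 30140100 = 28.00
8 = 8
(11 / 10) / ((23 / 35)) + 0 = 77 / 46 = 1.67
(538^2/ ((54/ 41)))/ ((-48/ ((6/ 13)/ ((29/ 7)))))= -510.06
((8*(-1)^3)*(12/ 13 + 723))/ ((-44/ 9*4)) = 84699/ 286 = 296.15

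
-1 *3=-3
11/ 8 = 1.38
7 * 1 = 7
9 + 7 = 16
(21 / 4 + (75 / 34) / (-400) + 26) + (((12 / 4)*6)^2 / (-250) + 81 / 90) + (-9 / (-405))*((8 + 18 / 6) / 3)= 56787419 / 1836000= 30.93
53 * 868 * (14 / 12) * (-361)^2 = 20983505494 / 3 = 6994501831.33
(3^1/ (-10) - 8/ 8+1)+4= 37/ 10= 3.70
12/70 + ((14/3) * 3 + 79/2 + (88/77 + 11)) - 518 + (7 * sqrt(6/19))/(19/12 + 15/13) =-31653/70 + 156 * sqrt(114)/1159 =-450.75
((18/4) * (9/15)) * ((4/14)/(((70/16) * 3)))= 72/1225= 0.06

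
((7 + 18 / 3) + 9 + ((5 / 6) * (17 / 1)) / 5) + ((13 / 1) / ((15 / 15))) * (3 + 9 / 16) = 3415 / 48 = 71.15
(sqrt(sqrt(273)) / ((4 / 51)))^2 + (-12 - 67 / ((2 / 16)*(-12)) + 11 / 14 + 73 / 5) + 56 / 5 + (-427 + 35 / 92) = -3548767 / 9660 + 2601*sqrt(273) / 16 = 2318.61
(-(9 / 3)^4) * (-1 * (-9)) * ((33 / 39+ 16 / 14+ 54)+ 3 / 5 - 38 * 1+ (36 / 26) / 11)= -68283972 / 5005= -13643.15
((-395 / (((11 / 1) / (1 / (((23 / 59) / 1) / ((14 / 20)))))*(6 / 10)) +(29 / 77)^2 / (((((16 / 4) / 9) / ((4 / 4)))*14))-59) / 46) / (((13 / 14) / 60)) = -19065904315 / 81547466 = -233.80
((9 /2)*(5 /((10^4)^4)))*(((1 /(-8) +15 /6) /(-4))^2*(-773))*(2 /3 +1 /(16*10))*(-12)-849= -139100159999999188792929 /163840000000000000000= -849.00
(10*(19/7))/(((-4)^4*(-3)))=-0.04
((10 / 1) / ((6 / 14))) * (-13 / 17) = -910 / 51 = -17.84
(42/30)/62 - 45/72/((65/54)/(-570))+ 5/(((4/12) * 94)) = 56092577/189410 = 296.14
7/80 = 0.09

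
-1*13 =-13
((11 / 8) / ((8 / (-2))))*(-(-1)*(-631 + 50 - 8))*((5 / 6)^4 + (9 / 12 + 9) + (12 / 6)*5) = 169885859 / 41472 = 4096.40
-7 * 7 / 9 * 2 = -98 / 9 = -10.89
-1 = -1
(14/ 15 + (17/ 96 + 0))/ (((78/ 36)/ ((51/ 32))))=2091/ 2560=0.82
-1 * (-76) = 76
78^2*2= 12168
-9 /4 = -2.25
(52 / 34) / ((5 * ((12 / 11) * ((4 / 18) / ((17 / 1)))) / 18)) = 3861 / 10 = 386.10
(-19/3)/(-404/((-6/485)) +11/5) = -95/489883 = -0.00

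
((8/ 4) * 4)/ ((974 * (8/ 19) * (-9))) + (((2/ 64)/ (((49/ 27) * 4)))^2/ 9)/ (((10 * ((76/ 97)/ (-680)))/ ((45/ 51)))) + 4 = 13096180109695/ 3275949293568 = 4.00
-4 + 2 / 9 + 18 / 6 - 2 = -2.78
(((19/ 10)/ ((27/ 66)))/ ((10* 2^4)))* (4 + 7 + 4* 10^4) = 2787433/ 2400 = 1161.43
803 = 803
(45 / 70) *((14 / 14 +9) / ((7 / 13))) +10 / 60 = 3559 / 294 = 12.11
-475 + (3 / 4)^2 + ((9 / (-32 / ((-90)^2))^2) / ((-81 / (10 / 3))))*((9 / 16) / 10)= -1852699 / 1024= -1809.28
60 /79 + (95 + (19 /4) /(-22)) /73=1044379 /507496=2.06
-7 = -7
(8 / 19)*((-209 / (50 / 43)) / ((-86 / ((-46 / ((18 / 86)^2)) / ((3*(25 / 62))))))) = -116013656 / 151875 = -763.88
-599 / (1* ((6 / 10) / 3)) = -2995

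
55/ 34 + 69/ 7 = 2731/ 238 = 11.47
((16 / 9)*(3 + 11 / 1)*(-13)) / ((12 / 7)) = -5096 / 27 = -188.74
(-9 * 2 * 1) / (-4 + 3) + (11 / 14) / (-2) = 493 / 28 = 17.61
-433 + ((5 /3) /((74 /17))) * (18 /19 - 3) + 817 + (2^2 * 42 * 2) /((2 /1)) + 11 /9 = 6990529 /12654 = 552.44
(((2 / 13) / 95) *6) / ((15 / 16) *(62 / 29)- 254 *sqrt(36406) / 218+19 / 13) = -355453696 *sqrt(36406) / 1551362775670775- 1057341856 / 1551362775670775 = -0.00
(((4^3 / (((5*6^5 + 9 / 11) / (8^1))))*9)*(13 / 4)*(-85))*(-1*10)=15558400 / 47521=327.40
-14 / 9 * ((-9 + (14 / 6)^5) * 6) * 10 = -4093600 / 729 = -5615.36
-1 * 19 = -19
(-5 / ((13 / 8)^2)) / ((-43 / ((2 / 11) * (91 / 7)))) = 640 / 6149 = 0.10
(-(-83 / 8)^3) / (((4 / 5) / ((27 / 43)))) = 77191245 / 88064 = 876.54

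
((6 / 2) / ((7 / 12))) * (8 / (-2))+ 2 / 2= -137 / 7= -19.57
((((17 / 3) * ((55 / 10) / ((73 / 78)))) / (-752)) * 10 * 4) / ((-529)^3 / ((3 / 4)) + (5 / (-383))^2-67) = 5349014385 / 596040014364757276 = 0.00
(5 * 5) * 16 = 400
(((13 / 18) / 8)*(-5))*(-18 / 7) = 65 / 56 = 1.16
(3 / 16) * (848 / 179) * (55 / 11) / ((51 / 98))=25970 / 3043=8.53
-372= -372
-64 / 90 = -32 / 45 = -0.71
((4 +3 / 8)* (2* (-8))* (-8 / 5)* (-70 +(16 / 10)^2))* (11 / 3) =-692384 / 25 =-27695.36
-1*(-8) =8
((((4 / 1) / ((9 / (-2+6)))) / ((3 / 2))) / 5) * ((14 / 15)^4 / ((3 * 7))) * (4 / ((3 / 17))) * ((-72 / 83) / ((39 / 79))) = -7547273216 / 22122871875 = -0.34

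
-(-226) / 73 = 3.10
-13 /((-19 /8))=104 /19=5.47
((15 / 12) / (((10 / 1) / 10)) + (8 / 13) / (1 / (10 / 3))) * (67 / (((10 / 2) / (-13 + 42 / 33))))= -296743 / 572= -518.78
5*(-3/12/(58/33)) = -165/232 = -0.71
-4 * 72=-288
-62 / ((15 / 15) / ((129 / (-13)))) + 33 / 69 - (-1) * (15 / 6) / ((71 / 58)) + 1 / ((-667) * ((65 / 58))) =2850916 / 4615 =617.75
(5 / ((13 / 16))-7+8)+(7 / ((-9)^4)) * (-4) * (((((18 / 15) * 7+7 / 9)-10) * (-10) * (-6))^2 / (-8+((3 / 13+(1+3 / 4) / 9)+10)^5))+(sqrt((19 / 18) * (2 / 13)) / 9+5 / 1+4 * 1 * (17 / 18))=sqrt(247) / 351+5153110856498638497592 / 323453413230657355035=15.98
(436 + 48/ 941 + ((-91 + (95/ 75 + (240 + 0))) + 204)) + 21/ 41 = 790.83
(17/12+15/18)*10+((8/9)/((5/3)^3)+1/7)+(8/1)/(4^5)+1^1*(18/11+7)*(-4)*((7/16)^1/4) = 23487169/1232000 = 19.06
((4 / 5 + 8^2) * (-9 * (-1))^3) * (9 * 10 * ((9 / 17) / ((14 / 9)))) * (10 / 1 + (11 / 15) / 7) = 60896761308 / 4165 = 14621071.14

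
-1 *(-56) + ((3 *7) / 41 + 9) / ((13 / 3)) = 58.20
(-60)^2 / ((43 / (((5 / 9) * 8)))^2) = 640000 / 16641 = 38.46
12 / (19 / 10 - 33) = -120 / 311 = -0.39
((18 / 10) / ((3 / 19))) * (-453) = -25821 / 5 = -5164.20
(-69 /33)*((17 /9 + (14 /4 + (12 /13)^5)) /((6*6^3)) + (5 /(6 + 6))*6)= -45360813601 /8661523104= -5.24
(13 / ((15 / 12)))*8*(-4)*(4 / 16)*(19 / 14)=-3952 / 35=-112.91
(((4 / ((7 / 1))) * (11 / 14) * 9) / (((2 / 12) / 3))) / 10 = 1782 / 245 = 7.27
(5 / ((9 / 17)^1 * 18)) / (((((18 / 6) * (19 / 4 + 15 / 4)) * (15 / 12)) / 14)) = 56 / 243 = 0.23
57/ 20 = 2.85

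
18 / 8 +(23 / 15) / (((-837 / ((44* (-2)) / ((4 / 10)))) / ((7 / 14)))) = 2.45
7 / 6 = 1.17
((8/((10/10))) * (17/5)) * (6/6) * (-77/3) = -10472/15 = -698.13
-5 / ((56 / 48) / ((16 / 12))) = -40 / 7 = -5.71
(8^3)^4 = 68719476736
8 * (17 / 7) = 136 / 7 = 19.43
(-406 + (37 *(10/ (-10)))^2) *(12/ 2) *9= 52002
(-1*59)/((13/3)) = -177/13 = -13.62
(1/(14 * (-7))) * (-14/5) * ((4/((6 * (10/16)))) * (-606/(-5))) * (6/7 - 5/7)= 3232/6125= 0.53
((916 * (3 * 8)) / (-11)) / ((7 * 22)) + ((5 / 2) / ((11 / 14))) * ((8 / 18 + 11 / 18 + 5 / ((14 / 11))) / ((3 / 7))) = 549446 / 22869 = 24.03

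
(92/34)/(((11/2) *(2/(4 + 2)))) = 276/187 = 1.48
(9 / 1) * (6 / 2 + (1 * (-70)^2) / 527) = 58329 / 527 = 110.68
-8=-8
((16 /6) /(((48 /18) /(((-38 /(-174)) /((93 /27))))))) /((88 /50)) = 1425 /39556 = 0.04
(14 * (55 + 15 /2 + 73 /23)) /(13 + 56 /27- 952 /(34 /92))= -0.36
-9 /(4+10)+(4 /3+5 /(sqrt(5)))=29 /42+sqrt(5)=2.93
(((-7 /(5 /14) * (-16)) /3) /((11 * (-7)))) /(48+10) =-112 /4785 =-0.02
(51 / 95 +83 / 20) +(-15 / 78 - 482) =-2358877 / 4940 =-477.51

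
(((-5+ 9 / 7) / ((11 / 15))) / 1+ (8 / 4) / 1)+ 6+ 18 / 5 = 2516 / 385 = 6.54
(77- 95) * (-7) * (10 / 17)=1260 / 17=74.12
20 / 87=0.23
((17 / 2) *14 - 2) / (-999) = -13 / 111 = -0.12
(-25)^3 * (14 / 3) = -218750 / 3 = -72916.67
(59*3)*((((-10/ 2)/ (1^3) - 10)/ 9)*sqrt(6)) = -295*sqrt(6) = -722.60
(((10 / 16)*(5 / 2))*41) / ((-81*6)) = -0.13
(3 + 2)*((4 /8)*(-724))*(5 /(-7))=9050 /7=1292.86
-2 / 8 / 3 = -1 / 12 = -0.08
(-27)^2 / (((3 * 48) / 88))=891 / 2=445.50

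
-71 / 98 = -0.72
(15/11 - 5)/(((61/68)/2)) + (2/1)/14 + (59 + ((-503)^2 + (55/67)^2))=5335742797068/21084833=253060.71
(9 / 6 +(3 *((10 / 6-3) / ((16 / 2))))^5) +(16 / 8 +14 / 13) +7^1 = 4803 / 416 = 11.55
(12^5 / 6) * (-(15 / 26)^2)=-2332800 / 169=-13803.55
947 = 947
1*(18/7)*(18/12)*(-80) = -2160/7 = -308.57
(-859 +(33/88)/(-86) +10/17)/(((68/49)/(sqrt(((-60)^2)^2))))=-2226832.42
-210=-210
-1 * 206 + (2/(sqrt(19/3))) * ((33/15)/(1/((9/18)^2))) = -206 + 11 * sqrt(57)/190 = -205.56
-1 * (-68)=68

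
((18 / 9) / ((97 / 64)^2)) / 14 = 4096 / 65863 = 0.06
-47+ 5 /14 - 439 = -6799 /14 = -485.64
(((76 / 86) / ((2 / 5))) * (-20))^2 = 3610000 / 1849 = 1952.41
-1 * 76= -76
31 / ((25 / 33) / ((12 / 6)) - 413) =-2046 / 27233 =-0.08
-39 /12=-13 /4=-3.25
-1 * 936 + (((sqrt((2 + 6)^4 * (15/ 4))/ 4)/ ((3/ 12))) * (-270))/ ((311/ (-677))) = -936 + 5849280 * sqrt(15)/ 311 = 71906.97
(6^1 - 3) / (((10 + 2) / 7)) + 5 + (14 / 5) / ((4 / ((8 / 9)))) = 1327 / 180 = 7.37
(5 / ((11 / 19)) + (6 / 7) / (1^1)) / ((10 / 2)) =731 / 385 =1.90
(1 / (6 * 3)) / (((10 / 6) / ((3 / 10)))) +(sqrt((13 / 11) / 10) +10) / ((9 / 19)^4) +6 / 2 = 130321 * sqrt(1430) / 721710 +132295861 / 656100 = 208.47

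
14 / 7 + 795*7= 5567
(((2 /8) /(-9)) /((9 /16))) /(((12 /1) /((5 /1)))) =-5 /243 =-0.02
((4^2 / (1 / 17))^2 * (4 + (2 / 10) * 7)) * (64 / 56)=15980544 / 35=456586.97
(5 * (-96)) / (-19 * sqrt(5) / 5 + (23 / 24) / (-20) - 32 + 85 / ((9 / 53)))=-466318771200 / 455004257881 - 3782246400 * sqrt(5) / 455004257881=-1.04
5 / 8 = 0.62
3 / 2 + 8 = 19 / 2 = 9.50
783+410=1193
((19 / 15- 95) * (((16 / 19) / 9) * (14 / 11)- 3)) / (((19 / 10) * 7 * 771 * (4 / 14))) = 0.09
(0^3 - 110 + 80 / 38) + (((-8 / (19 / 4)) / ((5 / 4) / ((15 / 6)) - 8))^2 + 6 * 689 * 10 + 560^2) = 28821241846 / 81225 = 354832.16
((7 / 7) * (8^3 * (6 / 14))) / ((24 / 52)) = 3328 / 7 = 475.43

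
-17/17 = -1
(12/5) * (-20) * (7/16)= -21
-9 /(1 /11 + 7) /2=-33 /52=-0.63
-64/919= -0.07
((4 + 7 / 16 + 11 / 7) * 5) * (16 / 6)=80.12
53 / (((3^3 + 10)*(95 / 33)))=1749 / 3515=0.50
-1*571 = -571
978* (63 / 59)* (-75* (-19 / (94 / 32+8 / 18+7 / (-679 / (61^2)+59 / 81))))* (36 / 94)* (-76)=-711466342612704000 / 266168615081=-2672991.11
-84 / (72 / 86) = -301 / 3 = -100.33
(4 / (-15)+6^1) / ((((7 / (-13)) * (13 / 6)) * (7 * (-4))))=43 / 245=0.18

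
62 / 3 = 20.67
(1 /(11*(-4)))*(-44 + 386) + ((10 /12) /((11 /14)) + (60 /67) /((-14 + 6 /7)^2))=-31378243 /4678476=-6.71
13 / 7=1.86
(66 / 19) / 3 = 22 / 19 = 1.16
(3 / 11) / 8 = 0.03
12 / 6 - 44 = -42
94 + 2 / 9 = 848 / 9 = 94.22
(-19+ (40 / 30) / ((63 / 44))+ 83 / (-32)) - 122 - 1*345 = -487.66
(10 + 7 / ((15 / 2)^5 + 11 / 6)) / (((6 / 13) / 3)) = 148093933 / 2278301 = 65.00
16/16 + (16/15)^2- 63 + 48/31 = -413714/6975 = -59.31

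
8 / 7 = 1.14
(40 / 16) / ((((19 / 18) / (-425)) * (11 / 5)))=-95625 / 209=-457.54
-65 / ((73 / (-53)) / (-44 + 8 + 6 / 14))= -857805 / 511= -1678.68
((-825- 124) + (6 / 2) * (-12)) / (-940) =197 / 188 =1.05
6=6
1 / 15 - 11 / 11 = -14 / 15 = -0.93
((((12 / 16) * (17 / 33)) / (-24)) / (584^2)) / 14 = -17 / 5042171904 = -0.00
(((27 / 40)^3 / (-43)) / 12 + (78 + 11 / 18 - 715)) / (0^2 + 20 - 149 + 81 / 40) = 63048379049 / 12579667200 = 5.01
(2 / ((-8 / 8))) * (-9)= 18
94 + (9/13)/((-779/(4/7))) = 6663530/70889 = 94.00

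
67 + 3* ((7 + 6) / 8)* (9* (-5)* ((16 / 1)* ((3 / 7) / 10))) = -584 / 7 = -83.43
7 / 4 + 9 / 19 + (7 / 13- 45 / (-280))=40429 / 13832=2.92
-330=-330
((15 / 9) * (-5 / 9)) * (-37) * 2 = 1850 / 27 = 68.52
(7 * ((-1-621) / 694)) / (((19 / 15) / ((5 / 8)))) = -163275 / 52744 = -3.10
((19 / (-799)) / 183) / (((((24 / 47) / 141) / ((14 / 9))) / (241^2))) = -363064331 / 111996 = -3241.76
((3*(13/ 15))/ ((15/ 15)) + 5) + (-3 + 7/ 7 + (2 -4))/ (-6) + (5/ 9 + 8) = 757/ 45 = 16.82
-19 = -19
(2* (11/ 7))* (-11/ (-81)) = 242/ 567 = 0.43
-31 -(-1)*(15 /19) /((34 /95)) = -979 /34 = -28.79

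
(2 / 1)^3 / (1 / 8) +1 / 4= 257 / 4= 64.25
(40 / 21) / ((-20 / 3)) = -2 / 7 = -0.29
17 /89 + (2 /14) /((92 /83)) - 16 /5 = -825381 /286580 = -2.88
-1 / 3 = -0.33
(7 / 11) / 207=7 / 2277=0.00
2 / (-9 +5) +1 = 1 / 2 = 0.50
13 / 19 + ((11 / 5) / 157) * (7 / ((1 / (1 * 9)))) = 1.57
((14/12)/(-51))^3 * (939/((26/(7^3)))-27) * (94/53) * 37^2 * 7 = -16549478043875/6580550808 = -2514.91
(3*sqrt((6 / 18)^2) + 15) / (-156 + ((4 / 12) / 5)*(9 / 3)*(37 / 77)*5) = -0.10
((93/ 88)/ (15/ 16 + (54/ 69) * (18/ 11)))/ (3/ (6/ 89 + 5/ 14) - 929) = -754354/ 1459695079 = -0.00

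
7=7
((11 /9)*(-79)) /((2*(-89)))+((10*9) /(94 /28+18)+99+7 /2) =25687823 /239499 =107.26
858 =858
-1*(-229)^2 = -52441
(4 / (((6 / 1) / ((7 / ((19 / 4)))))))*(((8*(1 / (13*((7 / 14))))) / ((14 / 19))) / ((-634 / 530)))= -16960 / 12363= -1.37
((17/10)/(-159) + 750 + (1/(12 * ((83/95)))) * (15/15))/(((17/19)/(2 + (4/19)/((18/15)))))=2045765981/1121745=1823.74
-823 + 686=-137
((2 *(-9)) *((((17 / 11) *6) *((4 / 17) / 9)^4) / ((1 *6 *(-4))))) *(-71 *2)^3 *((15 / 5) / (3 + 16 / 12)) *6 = -733001728 / 18969093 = -38.64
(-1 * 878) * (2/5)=-1756/5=-351.20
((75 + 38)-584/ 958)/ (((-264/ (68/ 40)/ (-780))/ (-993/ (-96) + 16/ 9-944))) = -1064357446945/ 2023296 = -526051.28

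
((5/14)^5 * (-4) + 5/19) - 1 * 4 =-9605751/2554664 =-3.76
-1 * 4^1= -4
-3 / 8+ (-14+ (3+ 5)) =-51 / 8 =-6.38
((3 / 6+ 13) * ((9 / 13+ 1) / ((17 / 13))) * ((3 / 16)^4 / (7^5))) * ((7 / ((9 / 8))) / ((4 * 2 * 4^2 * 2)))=0.00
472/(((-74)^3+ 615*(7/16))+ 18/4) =-7552/6479207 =-0.00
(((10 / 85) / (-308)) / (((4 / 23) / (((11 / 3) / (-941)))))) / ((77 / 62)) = 713 / 103468596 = 0.00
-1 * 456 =-456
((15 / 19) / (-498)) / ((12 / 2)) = -5 / 18924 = -0.00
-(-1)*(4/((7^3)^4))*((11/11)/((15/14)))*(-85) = -136/5931980229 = -0.00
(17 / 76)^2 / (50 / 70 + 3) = 2023 / 150176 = 0.01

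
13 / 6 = 2.17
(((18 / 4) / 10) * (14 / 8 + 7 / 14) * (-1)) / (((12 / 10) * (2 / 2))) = -27 / 32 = -0.84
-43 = -43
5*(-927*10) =-46350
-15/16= -0.94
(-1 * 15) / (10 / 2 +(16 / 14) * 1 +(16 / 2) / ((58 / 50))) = -3045 / 2647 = -1.15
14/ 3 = 4.67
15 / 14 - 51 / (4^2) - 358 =-40333 / 112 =-360.12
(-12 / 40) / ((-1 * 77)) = 3 / 770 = 0.00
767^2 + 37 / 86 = 588289.43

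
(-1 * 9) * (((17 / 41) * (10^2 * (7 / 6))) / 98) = -1275 / 287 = -4.44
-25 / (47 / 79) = -1975 / 47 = -42.02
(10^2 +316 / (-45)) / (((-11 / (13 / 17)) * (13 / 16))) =-66944 / 8415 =-7.96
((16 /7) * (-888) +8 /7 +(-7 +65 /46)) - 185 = -714569 /322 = -2219.16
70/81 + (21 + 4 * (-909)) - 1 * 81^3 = -43339466/81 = -535055.14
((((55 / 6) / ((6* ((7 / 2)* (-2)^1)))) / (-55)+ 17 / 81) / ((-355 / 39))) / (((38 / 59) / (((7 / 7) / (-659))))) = 74399 / 1344154392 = 0.00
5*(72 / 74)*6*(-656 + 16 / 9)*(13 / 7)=-9185280 / 259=-35464.40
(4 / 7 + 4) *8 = 256 / 7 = 36.57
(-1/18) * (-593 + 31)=281/9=31.22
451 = 451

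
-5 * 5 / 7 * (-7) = 25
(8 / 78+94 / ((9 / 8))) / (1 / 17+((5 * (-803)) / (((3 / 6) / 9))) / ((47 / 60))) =-7820612 / 8624696301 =-0.00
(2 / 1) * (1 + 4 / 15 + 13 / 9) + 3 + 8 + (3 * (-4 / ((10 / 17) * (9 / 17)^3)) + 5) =-141014 / 1215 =-116.06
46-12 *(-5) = 106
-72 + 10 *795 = 7878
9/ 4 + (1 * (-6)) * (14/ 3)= -103/ 4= -25.75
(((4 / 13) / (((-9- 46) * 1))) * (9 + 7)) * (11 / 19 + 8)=-10432 / 13585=-0.77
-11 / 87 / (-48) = 11 / 4176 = 0.00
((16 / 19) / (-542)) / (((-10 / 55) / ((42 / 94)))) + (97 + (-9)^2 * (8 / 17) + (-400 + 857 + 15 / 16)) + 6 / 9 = 593.73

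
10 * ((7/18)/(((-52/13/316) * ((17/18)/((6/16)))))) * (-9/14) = 10665/136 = 78.42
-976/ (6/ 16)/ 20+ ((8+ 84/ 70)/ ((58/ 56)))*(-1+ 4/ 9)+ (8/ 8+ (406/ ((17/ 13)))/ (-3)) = -5270233/ 22185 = -237.56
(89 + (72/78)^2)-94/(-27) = 425881/4563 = 93.33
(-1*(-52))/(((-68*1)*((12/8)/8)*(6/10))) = -1040/153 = -6.80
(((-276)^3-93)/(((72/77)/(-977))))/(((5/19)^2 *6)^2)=127237124416.48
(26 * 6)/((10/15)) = 234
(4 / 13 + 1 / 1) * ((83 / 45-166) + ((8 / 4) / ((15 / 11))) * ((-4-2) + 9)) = -9401 / 45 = -208.91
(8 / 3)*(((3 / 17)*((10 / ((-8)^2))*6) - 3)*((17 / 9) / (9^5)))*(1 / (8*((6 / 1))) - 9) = 110767 / 51018336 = 0.00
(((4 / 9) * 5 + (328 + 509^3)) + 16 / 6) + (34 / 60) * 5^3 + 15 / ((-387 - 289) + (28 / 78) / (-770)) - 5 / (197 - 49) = 254702491472874461 / 1931427972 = 131872632.67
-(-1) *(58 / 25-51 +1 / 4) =-4843 / 100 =-48.43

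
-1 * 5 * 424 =-2120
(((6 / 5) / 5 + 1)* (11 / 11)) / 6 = 31 / 150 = 0.21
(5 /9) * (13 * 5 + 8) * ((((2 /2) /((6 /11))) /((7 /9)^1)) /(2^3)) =11.95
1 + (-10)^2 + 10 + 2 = 113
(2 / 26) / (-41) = -1 / 533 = -0.00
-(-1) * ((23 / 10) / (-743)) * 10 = -23 / 743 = -0.03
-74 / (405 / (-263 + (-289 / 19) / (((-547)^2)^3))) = 3301746852097916262116 / 68708636065134933885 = 48.05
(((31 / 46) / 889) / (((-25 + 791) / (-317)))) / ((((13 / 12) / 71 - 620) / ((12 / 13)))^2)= -256804509888 / 369280408739279547601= -0.00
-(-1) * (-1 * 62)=-62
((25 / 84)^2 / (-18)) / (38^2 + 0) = -625 / 183399552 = -0.00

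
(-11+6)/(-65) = 1/13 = 0.08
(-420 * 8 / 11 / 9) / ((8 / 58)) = -8120 / 33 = -246.06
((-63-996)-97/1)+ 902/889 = -1026782/889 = -1154.99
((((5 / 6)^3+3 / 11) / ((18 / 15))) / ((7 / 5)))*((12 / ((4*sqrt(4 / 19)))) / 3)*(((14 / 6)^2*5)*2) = 1770125*sqrt(19) / 128304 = 60.14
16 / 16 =1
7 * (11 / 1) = 77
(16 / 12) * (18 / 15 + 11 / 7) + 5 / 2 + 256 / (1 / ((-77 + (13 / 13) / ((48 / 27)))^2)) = 314104391 / 210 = 1495735.20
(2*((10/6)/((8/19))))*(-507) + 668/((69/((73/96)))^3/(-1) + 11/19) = -88659370295825851/22088907018676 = -4013.75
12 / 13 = 0.92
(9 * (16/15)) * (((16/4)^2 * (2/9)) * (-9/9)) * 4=-2048/15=-136.53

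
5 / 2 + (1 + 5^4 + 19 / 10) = 3152 / 5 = 630.40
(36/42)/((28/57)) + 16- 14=367/98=3.74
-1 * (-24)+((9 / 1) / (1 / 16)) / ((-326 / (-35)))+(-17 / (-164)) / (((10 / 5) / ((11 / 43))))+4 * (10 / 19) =41.58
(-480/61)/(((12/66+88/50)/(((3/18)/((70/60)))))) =-0.58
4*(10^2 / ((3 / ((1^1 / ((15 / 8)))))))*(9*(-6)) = -3840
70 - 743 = -673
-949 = -949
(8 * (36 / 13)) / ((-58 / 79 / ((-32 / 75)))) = 121344 / 9425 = 12.87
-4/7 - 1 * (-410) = 2866/7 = 409.43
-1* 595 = -595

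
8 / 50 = 4 / 25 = 0.16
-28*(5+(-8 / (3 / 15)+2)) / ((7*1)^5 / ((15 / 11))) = 180 / 2401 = 0.07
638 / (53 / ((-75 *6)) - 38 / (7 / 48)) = -2009700 / 821171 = -2.45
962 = 962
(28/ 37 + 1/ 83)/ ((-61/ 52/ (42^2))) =-216569808/ 187331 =-1156.08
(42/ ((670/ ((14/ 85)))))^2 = 86436/ 810825625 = 0.00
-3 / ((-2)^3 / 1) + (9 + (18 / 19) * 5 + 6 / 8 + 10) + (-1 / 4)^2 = 7577 / 304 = 24.92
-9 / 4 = -2.25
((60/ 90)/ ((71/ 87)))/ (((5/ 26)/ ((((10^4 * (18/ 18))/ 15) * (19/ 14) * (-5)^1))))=-28652000/ 1491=-19216.63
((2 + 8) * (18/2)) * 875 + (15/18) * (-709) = 468955/6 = 78159.17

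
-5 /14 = -0.36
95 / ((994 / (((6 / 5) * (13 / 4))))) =741 / 1988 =0.37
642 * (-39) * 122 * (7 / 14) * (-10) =15273180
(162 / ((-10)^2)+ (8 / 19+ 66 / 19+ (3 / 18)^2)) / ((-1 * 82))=-94777 / 1402200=-0.07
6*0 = 0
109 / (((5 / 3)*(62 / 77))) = 25179 / 310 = 81.22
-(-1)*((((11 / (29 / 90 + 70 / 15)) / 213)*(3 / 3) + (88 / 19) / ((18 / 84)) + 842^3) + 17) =596947726.62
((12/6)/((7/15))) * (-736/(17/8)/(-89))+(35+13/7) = 566994/10591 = 53.54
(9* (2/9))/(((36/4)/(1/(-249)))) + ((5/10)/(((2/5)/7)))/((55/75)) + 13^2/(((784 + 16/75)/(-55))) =113501273/1449873216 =0.08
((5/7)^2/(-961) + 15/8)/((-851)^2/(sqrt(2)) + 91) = -9179755/14112359969043812 + 511383673135 * sqrt(2)/197573039566613368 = 0.00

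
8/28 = 2/7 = 0.29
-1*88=-88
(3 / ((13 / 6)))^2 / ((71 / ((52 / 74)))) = 648 / 34151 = 0.02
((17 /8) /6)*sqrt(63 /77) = 17*sqrt(11) /176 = 0.32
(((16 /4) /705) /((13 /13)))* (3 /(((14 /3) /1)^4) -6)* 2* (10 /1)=-0.68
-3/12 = -1/4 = -0.25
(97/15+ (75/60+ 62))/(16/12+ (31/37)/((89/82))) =13774619/415960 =33.12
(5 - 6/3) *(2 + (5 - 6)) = 3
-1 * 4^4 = -256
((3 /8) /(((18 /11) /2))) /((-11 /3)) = -0.12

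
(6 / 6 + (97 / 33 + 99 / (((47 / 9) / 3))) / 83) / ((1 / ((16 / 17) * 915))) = 1080924880 / 729487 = 1481.76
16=16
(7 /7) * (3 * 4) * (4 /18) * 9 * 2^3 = 192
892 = 892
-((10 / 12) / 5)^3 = -1 / 216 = -0.00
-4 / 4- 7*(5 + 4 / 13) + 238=2598 / 13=199.85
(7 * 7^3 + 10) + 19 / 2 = 4841 / 2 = 2420.50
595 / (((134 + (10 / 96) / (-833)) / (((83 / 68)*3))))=87115140 / 5357851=16.26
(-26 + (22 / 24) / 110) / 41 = -0.63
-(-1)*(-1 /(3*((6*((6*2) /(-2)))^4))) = -1 /5038848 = -0.00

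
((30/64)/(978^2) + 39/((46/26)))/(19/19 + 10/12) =5172665587/430205248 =12.02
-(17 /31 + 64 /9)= -2137 /279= -7.66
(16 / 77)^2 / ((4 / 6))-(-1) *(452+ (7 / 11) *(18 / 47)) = 126041638 / 278663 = 452.31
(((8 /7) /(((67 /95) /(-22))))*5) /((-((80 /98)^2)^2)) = 172120487 /428800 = 401.40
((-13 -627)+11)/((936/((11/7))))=-6919/6552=-1.06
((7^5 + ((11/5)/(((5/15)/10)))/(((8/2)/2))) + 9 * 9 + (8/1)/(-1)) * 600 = 10147800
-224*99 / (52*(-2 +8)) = -924 / 13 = -71.08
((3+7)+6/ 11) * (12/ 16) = 87/ 11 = 7.91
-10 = -10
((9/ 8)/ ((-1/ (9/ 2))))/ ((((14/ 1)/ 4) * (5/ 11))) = -891/ 280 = -3.18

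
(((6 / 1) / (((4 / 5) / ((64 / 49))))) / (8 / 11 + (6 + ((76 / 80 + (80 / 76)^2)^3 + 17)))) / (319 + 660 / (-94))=2830280200960000 / 2924452950423214791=0.00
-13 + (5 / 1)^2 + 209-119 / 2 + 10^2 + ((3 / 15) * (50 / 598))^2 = 46756773 / 178802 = 261.50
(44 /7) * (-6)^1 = -264 /7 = -37.71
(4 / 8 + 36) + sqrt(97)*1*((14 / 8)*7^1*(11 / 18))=110.23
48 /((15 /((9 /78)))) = 24 /65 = 0.37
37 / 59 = 0.63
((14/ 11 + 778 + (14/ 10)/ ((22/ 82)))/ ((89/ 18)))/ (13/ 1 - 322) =-258882/ 504185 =-0.51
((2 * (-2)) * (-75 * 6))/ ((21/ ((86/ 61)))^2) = 8.11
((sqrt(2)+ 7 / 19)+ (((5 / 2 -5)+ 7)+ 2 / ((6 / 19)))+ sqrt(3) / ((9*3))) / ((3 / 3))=sqrt(3) / 27+ sqrt(2)+ 1277 / 114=12.68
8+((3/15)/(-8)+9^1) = 679/40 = 16.98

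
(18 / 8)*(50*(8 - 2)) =675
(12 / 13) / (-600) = -1 / 650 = -0.00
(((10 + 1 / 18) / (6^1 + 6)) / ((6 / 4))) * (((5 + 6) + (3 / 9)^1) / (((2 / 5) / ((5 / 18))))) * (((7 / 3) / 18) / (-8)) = -0.07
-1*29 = -29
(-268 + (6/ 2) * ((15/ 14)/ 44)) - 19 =-176747/ 616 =-286.93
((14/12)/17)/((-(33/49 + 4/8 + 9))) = -343/50847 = -0.01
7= 7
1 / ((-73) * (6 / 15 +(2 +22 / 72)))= -180 / 35551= -0.01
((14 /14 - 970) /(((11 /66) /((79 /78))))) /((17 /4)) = -18012 /13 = -1385.54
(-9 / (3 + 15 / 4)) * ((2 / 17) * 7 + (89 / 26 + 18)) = -19666 / 663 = -29.66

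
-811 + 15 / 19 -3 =-15451 / 19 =-813.21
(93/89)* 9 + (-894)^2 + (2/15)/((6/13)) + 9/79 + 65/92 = 23264739268351/29108340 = 799246.51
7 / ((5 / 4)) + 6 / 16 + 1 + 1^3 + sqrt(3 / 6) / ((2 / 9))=9 * sqrt(2) / 4 + 319 / 40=11.16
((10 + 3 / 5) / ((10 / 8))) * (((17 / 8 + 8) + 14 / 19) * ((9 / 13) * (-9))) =-545211 / 950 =-573.91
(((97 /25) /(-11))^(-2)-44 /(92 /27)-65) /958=-15121553 /207317906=-0.07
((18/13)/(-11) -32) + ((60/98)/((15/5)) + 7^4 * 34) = 571785762/7007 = 81602.08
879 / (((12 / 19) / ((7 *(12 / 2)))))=58453.50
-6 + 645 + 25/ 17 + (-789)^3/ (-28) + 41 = 8350198553/ 476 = 17542433.93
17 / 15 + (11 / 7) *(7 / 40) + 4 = 5.41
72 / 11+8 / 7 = 592 / 77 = 7.69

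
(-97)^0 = 1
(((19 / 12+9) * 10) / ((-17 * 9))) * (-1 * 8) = 2540 / 459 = 5.53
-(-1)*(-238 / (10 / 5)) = -119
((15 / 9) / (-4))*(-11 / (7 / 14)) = 9.17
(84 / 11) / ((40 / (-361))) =-7581 / 110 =-68.92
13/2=6.50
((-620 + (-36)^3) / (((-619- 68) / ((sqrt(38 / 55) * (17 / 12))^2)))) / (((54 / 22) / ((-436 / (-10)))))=7073896061 / 4173525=1694.95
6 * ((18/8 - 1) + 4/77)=1203/154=7.81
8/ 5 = 1.60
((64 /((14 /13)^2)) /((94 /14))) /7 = 2704 /2303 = 1.17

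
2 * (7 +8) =30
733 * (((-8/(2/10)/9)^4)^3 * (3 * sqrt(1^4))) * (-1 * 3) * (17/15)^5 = -5587511831921950720000000/7625597484987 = -732731021132.76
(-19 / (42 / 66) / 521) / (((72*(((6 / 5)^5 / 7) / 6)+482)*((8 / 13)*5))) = -1698125 / 44335274416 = -0.00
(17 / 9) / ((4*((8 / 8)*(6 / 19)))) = 323 / 216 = 1.50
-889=-889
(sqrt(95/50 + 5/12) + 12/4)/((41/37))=37 * sqrt(2085)/1230 + 111/41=4.08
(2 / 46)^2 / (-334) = -1 / 176686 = -0.00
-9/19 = -0.47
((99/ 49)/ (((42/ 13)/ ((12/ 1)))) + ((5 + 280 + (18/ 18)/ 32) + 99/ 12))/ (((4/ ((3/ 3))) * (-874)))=-3301423/ 38372096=-0.09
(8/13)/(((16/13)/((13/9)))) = 13/18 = 0.72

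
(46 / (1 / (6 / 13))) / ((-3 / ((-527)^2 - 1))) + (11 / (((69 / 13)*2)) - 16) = -3526061533 / 1794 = -1965474.66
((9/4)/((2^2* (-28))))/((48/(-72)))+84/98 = 795/896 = 0.89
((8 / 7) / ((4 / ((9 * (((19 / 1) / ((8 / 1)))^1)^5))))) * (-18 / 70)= -200564019 / 4014080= -49.97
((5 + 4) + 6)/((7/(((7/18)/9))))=5/54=0.09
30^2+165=1065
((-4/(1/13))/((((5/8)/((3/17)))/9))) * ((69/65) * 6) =-357696/425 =-841.64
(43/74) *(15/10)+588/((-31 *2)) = -8.61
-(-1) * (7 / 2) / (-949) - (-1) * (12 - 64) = -98703 / 1898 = -52.00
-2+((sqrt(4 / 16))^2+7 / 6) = -7 / 12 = -0.58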